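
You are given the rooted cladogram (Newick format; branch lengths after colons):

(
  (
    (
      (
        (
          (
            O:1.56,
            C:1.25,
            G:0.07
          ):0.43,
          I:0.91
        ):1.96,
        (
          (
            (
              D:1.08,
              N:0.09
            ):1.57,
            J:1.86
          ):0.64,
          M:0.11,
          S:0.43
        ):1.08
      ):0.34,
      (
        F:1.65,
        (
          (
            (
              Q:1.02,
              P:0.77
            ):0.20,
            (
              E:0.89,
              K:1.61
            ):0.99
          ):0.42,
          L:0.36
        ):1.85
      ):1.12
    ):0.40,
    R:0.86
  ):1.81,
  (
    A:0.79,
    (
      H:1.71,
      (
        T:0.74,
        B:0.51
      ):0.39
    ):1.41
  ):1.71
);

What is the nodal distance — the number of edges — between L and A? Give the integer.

7

The MRCA of L and A is the root of the tree.
From L up to that node: 5 branches. From A up to the same node: 2 branches. Total: 5 + 2 = 7.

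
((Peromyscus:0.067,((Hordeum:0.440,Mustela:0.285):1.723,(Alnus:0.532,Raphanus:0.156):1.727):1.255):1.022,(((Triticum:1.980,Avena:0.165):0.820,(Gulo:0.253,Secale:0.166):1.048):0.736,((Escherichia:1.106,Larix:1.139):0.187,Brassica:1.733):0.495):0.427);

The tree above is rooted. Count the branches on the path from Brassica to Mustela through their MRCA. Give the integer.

7

The MRCA of Brassica and Mustela is the root of the tree.
From Brassica up to that node: 3 branches. From Mustela up to the same node: 4 branches. Total: 3 + 4 = 7.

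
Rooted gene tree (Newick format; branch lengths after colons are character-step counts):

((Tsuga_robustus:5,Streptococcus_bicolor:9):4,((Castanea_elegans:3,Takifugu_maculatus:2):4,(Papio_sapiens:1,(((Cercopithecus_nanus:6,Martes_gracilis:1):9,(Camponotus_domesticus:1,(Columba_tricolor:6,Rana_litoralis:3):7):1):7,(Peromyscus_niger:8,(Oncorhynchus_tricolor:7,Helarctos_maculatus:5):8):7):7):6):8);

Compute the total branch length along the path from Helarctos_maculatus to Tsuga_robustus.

The path runs Helarctos_maculatus → … → MRCA → … → Tsuga_robustus; the MRCA is the root of the tree.
Branch lengths along that path: 5 + 8 + 7 + 7 + 6 + 8 + 4 + 5 = 50.

50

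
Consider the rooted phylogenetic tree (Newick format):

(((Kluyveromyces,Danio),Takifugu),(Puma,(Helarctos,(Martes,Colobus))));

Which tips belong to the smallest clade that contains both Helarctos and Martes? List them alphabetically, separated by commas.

Colobus, Helarctos, Martes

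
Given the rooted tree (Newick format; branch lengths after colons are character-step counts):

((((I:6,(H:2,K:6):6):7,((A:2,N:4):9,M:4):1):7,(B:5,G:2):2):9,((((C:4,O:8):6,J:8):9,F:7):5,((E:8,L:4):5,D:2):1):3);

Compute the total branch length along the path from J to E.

The path runs J → … → MRCA → … → E; the MRCA is the node subtending ((((C,O),J),F),((E,L),D)).
Branch lengths along that path: 8 + 9 + 5 + 1 + 5 + 8 = 36.

36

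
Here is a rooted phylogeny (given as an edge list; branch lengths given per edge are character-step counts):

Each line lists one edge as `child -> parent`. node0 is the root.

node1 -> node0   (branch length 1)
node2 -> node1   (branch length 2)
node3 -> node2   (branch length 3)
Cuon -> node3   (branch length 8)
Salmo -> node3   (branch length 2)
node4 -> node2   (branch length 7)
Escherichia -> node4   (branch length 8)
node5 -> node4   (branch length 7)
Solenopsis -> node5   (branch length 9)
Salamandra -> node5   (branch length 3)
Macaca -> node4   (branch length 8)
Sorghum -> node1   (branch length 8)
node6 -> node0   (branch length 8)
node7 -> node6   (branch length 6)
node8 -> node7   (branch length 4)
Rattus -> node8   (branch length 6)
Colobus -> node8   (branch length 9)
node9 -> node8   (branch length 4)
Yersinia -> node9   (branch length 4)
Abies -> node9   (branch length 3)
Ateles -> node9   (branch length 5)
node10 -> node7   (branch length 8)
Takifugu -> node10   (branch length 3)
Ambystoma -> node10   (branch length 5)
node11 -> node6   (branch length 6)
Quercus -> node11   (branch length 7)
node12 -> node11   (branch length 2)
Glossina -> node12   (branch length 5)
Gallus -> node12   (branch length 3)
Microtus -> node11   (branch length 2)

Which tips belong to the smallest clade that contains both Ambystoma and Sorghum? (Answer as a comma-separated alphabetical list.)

Tracing Ambystoma: it sits inside (Takifugu,Ambystoma).
Tracing Sorghum: it sits inside (((Cuon,Salmo),(Escherichia,(Solenopsis,Salamandra),Macaca)),Sorghum).
The smallest clade enclosing both is the whole tree (their MRCA is the root), so the answer is all 18 tips in alphabetical order.

Abies, Ambystoma, Ateles, Colobus, Cuon, Escherichia, Gallus, Glossina, Macaca, Microtus, Quercus, Rattus, Salamandra, Salmo, Solenopsis, Sorghum, Takifugu, Yersinia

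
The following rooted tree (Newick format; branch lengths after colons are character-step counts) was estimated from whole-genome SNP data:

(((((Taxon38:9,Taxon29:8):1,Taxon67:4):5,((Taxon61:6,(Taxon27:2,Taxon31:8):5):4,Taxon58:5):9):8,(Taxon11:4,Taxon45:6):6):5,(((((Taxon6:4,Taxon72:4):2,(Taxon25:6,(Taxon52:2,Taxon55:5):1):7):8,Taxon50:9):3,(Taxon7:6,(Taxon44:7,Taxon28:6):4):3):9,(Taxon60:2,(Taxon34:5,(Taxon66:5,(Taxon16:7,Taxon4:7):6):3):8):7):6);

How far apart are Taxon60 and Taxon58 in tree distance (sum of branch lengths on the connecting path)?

The path runs Taxon60 → … → MRCA → … → Taxon58; the MRCA is the root of the tree.
Branch lengths along that path: 2 + 7 + 6 + 5 + 8 + 9 + 5 = 42.

42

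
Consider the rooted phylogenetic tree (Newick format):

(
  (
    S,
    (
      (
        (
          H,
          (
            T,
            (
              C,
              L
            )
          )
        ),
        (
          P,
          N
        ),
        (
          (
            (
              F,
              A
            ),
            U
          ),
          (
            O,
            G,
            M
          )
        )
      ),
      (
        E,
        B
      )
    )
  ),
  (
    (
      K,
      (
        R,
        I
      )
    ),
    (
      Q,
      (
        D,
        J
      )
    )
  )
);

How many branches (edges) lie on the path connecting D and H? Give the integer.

9

The MRCA of D and H is the root of the tree.
From D up to that node: 4 branches. From H up to the same node: 5 branches. Total: 4 + 5 = 9.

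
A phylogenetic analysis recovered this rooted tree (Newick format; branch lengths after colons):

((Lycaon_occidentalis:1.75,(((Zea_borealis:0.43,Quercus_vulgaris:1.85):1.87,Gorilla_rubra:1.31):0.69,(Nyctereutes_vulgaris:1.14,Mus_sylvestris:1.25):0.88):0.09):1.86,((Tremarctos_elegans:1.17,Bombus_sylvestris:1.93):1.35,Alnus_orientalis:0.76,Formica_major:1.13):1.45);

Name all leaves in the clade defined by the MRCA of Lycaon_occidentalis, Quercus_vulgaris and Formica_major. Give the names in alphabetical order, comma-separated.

Tracing Lycaon_occidentalis: it sits inside (Lycaon_occidentalis,(((Zea_borealis,Quercus_vulgaris),Gorilla_rubra),(Nyctereutes_vulgaris,Mus_sylvestris))).
Tracing Quercus_vulgaris: it sits inside (Zea_borealis,Quercus_vulgaris).
Tracing Formica_major: it sits inside ((Tremarctos_elegans,Bombus_sylvestris),Alnus_orientalis,Formica_major).
The smallest clade enclosing all 3 is the whole tree (their MRCA is the root), so the answer is all 10 tips in alphabetical order.

Alnus_orientalis, Bombus_sylvestris, Formica_major, Gorilla_rubra, Lycaon_occidentalis, Mus_sylvestris, Nyctereutes_vulgaris, Quercus_vulgaris, Tremarctos_elegans, Zea_borealis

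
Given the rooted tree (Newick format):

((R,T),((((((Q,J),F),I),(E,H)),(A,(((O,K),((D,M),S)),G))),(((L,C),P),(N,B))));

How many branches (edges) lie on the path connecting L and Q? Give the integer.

The MRCA of L and Q is the node subtending ((((((Q,J),F),I),(E,H)),(A,(((O,K),((D,M),S)),G))),(((L,C),P),(N,B))).
From L up to that node: 4 branches. From Q up to the same node: 6 branches. Total: 4 + 6 = 10.

10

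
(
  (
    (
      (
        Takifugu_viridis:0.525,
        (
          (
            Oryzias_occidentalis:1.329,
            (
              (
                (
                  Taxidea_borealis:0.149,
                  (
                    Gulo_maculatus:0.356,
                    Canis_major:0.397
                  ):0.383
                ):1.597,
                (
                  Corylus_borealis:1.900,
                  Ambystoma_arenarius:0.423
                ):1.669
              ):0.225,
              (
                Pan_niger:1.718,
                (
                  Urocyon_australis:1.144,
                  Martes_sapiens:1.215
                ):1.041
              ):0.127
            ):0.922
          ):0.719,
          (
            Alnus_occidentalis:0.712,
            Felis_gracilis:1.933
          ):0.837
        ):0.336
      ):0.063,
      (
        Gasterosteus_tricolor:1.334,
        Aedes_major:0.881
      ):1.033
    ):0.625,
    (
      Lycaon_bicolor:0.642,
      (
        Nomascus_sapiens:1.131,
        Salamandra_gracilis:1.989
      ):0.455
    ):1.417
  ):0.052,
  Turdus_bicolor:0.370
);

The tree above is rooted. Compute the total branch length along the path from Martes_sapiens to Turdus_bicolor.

The path runs Martes_sapiens → … → MRCA → … → Turdus_bicolor; the MRCA is the root of the tree.
Branch lengths along that path: 1.215 + 1.041 + 0.127 + 0.922 + 0.719 + 0.336 + 0.063 + 0.625 + 0.052 + 0.370 = 5.470.

5.470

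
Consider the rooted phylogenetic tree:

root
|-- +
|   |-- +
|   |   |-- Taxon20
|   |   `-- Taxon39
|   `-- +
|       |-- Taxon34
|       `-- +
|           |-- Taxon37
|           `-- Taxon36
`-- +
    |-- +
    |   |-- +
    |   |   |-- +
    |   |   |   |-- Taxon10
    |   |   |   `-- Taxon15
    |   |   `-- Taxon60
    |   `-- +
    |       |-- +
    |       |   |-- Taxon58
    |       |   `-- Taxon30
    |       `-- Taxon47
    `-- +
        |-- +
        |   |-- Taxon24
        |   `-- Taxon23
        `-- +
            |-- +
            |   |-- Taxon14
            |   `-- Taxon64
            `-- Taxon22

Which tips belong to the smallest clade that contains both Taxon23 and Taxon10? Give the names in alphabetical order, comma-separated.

Tracing Taxon23: it sits inside (Taxon24,Taxon23).
Tracing Taxon10: it sits inside (Taxon10,Taxon15).
The smallest clade enclosing both is ((((Taxon10,Taxon15),Taxon60),((Taxon58,Taxon30),Taxon47)),((Taxon24,Taxon23),((Taxon14,Taxon64),Taxon22))); the answer is its 11 terminal taxa in alphabetical order.

Taxon10, Taxon14, Taxon15, Taxon22, Taxon23, Taxon24, Taxon30, Taxon47, Taxon58, Taxon60, Taxon64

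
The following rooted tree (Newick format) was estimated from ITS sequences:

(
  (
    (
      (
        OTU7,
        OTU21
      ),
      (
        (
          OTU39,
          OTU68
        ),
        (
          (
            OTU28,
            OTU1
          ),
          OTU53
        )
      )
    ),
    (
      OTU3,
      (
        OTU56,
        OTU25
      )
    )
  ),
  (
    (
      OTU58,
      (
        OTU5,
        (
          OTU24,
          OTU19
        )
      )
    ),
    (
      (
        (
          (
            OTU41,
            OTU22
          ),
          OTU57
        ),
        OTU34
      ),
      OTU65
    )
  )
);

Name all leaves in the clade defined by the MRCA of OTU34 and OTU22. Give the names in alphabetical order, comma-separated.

OTU22, OTU34, OTU41, OTU57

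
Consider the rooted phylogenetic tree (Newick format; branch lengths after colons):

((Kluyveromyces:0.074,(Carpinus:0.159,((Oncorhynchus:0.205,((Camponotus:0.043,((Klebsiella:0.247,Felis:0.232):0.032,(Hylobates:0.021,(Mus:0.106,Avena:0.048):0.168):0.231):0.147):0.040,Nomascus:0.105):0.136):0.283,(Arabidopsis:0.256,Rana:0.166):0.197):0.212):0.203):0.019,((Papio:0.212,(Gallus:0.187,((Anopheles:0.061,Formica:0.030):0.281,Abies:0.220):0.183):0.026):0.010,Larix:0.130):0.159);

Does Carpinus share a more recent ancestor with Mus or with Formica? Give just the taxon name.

Mus

The MRCA of Carpinus and Mus subtends (Carpinus,((Oncorhynchus,((Camponotus,((Klebsiella,Felis),(Hylobates,(Mus,Avena)))),Nomascus)),(Arabidopsis,Rana))) (11 taxa).
The MRCA of Carpinus and Formica is the root, subtending the entire tree (18 taxa).
The first is nested inside the second, so Carpinus shares a more recent common ancestor with Mus.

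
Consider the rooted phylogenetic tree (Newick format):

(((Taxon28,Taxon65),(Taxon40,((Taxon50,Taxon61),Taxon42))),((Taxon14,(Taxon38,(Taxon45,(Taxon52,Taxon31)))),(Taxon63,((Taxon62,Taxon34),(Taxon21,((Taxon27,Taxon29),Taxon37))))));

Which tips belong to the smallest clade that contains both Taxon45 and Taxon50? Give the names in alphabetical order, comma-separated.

Taxon14, Taxon21, Taxon27, Taxon28, Taxon29, Taxon31, Taxon34, Taxon37, Taxon38, Taxon40, Taxon42, Taxon45, Taxon50, Taxon52, Taxon61, Taxon62, Taxon63, Taxon65

Tracing Taxon45: it sits inside (Taxon45,(Taxon52,Taxon31)).
Tracing Taxon50: it sits inside (Taxon50,Taxon61).
The smallest clade enclosing both is the whole tree (their MRCA is the root), so the answer is all 18 tips in alphabetical order.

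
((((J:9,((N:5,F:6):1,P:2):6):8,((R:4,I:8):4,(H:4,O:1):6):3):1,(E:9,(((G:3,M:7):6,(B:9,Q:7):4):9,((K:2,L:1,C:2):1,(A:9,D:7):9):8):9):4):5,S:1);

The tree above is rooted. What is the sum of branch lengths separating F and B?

The path runs F → … → MRCA → … → B; the MRCA is the node subtending (((J,((N,F),P)),((R,I),(H,O))),(E,(((G,M),(B,Q)),((K,L,C),(A,D))))).
Branch lengths along that path: 6 + 1 + 6 + 8 + 1 + 4 + 9 + 9 + 4 + 9 = 57.

57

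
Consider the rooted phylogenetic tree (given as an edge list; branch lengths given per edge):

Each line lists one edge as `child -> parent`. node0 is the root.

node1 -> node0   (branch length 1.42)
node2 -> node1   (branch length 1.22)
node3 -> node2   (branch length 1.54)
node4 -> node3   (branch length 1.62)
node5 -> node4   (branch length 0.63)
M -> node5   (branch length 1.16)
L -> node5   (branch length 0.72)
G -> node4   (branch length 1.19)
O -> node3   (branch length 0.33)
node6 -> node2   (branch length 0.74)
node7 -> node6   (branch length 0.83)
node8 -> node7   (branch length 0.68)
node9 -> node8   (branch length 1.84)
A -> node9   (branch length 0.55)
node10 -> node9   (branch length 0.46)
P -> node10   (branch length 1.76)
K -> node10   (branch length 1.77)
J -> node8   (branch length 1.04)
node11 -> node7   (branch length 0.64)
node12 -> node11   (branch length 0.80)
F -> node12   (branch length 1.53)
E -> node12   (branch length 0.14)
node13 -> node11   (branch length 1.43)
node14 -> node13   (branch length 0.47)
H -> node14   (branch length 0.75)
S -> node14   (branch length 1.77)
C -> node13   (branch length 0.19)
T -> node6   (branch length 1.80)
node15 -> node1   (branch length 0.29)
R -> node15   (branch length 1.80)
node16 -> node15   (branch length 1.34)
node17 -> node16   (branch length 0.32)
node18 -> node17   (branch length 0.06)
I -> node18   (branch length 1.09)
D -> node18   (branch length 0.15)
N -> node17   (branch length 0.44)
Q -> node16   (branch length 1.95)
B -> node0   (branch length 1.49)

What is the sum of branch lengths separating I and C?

8.15

The path runs I → … → MRCA → … → C; the MRCA is the node subtending (((((M,L),G),O),((((A,(P,K)),J),((F,E),((H,S),C))),T)),(R,(((I,D),N),Q))).
Branch lengths along that path: 1.09 + 0.06 + 0.32 + 1.34 + 0.29 + 1.22 + 0.74 + 0.83 + 0.64 + 1.43 + 0.19 = 8.15.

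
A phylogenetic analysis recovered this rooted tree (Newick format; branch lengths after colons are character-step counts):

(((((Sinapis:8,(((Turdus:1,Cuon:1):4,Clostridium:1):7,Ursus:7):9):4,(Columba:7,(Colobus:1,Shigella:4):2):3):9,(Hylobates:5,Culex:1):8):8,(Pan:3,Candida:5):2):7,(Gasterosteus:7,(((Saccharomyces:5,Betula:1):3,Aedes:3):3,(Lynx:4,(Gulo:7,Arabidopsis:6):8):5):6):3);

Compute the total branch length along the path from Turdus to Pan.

The path runs Turdus → … → MRCA → … → Pan; the MRCA is the node subtending ((((Sinapis,(((Turdus,Cuon),Clostridium),Ursus)),(Columba,(Colobus,Shigella))),(Hylobates,Culex)),(Pan,Candida)).
Branch lengths along that path: 1 + 4 + 7 + 9 + 4 + 9 + 8 + 2 + 3 = 47.

47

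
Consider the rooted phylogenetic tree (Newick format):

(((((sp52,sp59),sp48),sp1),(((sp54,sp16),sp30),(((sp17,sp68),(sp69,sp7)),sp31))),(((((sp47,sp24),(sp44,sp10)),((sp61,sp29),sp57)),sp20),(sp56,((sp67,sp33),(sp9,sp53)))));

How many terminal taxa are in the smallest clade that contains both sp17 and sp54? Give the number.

The MRCA of sp17 and sp54 is the node subtending (((sp54,sp16),sp30),(((sp17,sp68),(sp69,sp7)),sp31)).
That clade contains 8 terminal taxa: sp16, sp17, sp30, sp31, sp54, sp68, sp69, sp7.

8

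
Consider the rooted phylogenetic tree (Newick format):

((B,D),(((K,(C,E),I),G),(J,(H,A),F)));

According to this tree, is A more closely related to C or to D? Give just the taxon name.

The MRCA of A and C subtends (((K,(C,E),I),G),(J,(H,A),F)) (9 taxa).
The MRCA of A and D is the root, subtending the entire tree (11 taxa).
The first is nested inside the second, so A shares a more recent common ancestor with C.

C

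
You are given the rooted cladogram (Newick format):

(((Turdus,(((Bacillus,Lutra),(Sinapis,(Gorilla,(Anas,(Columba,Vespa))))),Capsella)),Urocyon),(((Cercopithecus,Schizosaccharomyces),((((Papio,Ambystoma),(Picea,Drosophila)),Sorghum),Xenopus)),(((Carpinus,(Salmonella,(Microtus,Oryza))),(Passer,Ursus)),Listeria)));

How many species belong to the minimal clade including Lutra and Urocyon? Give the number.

The MRCA of Lutra and Urocyon is the node subtending ((Turdus,(((Bacillus,Lutra),(Sinapis,(Gorilla,(Anas,(Columba,Vespa))))),Capsella)),Urocyon).
That clade contains 10 terminal taxa: Anas, Bacillus, Capsella, Columba, Gorilla, Lutra, Sinapis, Turdus, Urocyon, Vespa.

10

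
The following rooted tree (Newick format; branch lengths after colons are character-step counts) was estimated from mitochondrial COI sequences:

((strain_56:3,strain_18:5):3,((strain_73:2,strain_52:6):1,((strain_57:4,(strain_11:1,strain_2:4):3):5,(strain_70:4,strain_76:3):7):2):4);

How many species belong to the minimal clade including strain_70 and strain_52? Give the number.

7

The MRCA of strain_70 and strain_52 is the node subtending ((strain_73,strain_52),((strain_57,(strain_11,strain_2)),(strain_70,strain_76))).
That clade contains 7 terminal taxa: strain_11, strain_2, strain_52, strain_57, strain_70, strain_73, strain_76.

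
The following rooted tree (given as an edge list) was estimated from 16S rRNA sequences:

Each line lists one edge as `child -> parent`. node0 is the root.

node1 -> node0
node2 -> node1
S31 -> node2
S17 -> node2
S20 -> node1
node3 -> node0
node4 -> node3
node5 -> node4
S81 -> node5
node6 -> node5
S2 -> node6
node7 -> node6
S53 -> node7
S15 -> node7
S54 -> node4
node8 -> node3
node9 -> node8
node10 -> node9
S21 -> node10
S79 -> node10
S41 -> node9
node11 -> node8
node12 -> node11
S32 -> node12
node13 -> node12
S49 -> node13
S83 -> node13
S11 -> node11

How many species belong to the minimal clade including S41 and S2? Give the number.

12

The MRCA of S41 and S2 is the node subtending (((S81,(S2,(S53,S15))),S54),(((S21,S79),S41),((S32,(S49,S83)),S11))).
That clade contains 12 terminal taxa: S11, S15, S2, S21, S32, S41, S49, S53, S54, S79, S81, S83.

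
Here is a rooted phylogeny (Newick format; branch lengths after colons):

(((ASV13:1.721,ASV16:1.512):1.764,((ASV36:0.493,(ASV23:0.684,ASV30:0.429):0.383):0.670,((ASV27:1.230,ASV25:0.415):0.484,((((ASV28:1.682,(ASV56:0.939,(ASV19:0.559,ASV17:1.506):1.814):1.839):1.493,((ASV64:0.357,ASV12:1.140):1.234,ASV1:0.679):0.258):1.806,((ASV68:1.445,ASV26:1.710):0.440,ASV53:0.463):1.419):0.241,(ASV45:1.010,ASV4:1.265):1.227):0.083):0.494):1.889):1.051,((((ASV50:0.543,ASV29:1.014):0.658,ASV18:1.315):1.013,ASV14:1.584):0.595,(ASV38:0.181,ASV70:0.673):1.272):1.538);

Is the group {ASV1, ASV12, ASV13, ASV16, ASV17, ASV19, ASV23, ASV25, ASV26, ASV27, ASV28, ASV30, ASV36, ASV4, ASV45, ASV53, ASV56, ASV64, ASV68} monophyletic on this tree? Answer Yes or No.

The most recent common ancestor of these taxa subtends ((ASV13,ASV16),((ASV36,(ASV23,ASV30)),((ASV27,ASV25),((((ASV28,(ASV56,(ASV19,ASV17))),((ASV64,ASV12),ASV1)),((ASV68,ASV26),ASV53)),(ASV45,ASV4))))).
That clade has exactly 19 tips — every listed taxon and nothing else — so the group is monophyletic.

Yes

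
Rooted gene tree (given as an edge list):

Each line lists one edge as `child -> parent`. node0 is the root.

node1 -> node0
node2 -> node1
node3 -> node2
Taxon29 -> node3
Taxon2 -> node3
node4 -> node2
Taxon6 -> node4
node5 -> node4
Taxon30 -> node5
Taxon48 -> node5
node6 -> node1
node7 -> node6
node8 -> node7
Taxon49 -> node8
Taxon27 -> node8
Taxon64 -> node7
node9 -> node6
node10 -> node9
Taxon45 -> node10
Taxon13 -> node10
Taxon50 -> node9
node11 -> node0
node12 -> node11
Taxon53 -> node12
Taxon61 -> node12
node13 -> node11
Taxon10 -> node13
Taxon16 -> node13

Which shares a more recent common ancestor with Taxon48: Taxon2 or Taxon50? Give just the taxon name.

Taxon2

The MRCA of Taxon48 and Taxon2 subtends ((Taxon29,Taxon2),(Taxon6,(Taxon30,Taxon48))) (5 taxa).
The MRCA of Taxon48 and Taxon50 subtends (((Taxon29,Taxon2),(Taxon6,(Taxon30,Taxon48))),(((Taxon49,Taxon27),Taxon64),((Taxon45,Taxon13),Taxon50))) (11 taxa).
The first is nested inside the second, so Taxon48 shares a more recent common ancestor with Taxon2.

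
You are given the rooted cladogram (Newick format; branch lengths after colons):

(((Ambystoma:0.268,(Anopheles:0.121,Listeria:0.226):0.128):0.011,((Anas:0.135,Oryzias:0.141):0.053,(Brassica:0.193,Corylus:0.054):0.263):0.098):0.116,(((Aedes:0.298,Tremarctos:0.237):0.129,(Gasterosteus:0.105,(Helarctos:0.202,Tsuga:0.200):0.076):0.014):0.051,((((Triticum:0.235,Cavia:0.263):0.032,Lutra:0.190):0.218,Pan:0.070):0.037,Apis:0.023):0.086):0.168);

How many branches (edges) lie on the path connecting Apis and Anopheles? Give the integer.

7

The MRCA of Apis and Anopheles is the root of the tree.
From Apis up to that node: 3 branches. From Anopheles up to the same node: 4 branches. Total: 3 + 4 = 7.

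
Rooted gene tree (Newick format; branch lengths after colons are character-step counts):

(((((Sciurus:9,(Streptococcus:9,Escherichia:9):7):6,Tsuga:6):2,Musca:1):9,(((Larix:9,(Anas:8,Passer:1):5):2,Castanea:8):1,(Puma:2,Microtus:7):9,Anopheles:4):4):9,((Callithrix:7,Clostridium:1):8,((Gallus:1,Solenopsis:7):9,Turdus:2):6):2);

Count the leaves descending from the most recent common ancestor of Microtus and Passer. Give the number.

7

The MRCA of Microtus and Passer is the node subtending (((Larix,(Anas,Passer)),Castanea),(Puma,Microtus),Anopheles).
That clade contains 7 terminal taxa: Anas, Anopheles, Castanea, Larix, Microtus, Passer, Puma.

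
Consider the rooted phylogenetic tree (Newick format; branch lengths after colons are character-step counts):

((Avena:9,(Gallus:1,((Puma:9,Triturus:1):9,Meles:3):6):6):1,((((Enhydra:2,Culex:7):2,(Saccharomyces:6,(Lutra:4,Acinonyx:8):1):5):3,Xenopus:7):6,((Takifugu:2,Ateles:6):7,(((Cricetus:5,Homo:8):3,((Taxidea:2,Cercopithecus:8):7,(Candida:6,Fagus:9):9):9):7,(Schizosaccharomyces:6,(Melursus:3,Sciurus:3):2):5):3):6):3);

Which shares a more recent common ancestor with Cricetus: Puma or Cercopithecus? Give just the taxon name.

The MRCA of Cricetus and Cercopithecus subtends ((Cricetus,Homo),((Taxidea,Cercopithecus),(Candida,Fagus))) (6 taxa).
The MRCA of Cricetus and Puma is the root, subtending the entire tree (22 taxa).
The first is nested inside the second, so Cricetus shares a more recent common ancestor with Cercopithecus.

Cercopithecus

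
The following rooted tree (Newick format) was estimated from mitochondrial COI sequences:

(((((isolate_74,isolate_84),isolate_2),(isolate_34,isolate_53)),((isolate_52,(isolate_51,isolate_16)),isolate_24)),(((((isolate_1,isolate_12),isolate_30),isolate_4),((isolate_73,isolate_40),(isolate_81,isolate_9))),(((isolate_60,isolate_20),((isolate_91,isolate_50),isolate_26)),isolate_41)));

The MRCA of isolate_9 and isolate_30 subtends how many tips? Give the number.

The MRCA of isolate_9 and isolate_30 is the node subtending ((((isolate_1,isolate_12),isolate_30),isolate_4),((isolate_73,isolate_40),(isolate_81,isolate_9))).
That clade contains 8 terminal taxa: isolate_1, isolate_12, isolate_30, isolate_4, isolate_40, isolate_73, isolate_81, isolate_9.

8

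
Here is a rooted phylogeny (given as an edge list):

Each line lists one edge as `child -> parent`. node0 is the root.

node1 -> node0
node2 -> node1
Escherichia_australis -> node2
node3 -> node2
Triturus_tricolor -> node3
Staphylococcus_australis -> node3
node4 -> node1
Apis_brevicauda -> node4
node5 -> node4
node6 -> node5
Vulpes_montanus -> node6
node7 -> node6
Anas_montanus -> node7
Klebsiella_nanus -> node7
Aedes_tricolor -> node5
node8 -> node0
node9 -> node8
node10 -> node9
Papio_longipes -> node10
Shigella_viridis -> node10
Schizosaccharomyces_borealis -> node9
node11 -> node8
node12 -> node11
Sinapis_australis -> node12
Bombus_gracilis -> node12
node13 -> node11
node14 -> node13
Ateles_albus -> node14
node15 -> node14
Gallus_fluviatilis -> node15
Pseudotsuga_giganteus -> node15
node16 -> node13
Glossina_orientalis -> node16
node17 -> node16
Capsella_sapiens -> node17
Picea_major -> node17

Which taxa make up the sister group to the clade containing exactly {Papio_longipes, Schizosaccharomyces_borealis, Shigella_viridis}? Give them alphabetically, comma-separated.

Ateles_albus, Bombus_gracilis, Capsella_sapiens, Gallus_fluviatilis, Glossina_orientalis, Picea_major, Pseudotsuga_giganteus, Sinapis_australis

The clade containing exactly {Papio_longipes, Schizosaccharomyces_borealis, Shigella_viridis} attaches to the tree at the node subtending (((Papio_longipes,Shigella_viridis),Schizosaccharomyces_borealis),((Sinapis_australis,Bombus_gracilis),((Ateles_albus,(Gallus_fluviatilis,Pseudotsuga_giganteus)),(Glossina_orientalis,(Capsella_sapiens,Picea_major))))).
The other lineage descending from that same node — the sister group — is ((Sinapis_australis,Bombus_gracilis),((Ateles_albus,(Gallus_fluviatilis,Pseudotsuga_giganteus)),(Glossina_orientalis,(Capsella_sapiens,Picea_major)))); its 8 tips in alphabetical order are the answer.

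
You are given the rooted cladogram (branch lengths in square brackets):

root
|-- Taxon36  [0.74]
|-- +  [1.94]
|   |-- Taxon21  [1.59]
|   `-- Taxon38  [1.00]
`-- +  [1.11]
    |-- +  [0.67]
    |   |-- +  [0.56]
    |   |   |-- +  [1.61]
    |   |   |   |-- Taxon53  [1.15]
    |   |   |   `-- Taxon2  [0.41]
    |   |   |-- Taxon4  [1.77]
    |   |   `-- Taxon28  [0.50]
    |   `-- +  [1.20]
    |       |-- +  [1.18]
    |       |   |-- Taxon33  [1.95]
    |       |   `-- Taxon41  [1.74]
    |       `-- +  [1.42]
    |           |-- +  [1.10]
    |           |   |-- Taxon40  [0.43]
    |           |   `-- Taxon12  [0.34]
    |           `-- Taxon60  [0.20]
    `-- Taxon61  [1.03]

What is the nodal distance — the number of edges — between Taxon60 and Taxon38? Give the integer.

The MRCA of Taxon60 and Taxon38 is the root of the tree.
From Taxon60 up to that node: 5 branches. From Taxon38 up to the same node: 2 branches. Total: 5 + 2 = 7.

7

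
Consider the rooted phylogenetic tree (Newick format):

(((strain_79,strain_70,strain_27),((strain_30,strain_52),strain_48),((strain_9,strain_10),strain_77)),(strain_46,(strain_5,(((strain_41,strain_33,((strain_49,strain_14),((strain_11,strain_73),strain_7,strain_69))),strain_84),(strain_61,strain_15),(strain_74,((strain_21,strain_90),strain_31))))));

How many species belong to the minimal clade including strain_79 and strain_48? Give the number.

9

The MRCA of strain_79 and strain_48 is the node subtending ((strain_79,strain_70,strain_27),((strain_30,strain_52),strain_48),((strain_9,strain_10),strain_77)).
That clade contains 9 terminal taxa: strain_10, strain_27, strain_30, strain_48, strain_52, strain_70, strain_77, strain_79, strain_9.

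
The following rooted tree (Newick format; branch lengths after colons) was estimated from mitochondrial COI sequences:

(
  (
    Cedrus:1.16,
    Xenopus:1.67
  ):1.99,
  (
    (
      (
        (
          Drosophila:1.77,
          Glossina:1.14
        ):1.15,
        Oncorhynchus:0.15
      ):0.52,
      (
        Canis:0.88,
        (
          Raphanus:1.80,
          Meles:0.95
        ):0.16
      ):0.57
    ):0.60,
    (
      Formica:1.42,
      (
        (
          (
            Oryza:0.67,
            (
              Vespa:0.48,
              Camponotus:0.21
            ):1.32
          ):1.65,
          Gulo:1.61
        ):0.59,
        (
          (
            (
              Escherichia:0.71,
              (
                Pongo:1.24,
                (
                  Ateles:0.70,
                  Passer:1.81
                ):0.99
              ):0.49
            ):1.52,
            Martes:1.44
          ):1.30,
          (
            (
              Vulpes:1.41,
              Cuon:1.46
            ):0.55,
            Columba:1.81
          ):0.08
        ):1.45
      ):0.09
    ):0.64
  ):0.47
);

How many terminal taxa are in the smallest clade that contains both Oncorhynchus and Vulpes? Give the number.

19

The MRCA of Oncorhynchus and Vulpes is the node subtending ((((Drosophila,Glossina),Oncorhynchus),(Canis,(Raphanus,Meles))),(Formica,(((Oryza,(Vespa,Camponotus)),Gulo),(((Escherichia,(Pongo,(Ateles,Passer))),Martes),((Vulpes,Cuon),Columba))))).
That clade contains 19 terminal taxa: Ateles, Camponotus, Canis, Columba, Cuon, Drosophila, Escherichia, Formica, Glossina, Gulo, Martes, Meles, Oncorhynchus, Oryza, Passer, Pongo, Raphanus, Vespa, Vulpes.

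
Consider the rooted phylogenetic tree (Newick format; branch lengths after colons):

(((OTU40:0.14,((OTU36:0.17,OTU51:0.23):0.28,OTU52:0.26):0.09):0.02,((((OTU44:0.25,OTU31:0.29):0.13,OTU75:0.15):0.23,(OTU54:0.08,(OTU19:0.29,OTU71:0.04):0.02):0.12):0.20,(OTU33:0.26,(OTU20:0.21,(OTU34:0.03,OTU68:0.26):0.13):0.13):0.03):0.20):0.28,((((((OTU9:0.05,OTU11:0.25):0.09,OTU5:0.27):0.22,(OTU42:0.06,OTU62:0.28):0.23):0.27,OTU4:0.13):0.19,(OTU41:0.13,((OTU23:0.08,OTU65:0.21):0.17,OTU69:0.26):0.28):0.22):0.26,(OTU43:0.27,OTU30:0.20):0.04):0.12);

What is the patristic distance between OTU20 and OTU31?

1.22

The path runs OTU20 → … → MRCA → … → OTU31; the MRCA is the node subtending ((((OTU44,OTU31),OTU75),(OTU54,(OTU19,OTU71))),(OTU33,(OTU20,(OTU34,OTU68)))).
Branch lengths along that path: 0.21 + 0.13 + 0.03 + 0.20 + 0.23 + 0.13 + 0.29 = 1.22.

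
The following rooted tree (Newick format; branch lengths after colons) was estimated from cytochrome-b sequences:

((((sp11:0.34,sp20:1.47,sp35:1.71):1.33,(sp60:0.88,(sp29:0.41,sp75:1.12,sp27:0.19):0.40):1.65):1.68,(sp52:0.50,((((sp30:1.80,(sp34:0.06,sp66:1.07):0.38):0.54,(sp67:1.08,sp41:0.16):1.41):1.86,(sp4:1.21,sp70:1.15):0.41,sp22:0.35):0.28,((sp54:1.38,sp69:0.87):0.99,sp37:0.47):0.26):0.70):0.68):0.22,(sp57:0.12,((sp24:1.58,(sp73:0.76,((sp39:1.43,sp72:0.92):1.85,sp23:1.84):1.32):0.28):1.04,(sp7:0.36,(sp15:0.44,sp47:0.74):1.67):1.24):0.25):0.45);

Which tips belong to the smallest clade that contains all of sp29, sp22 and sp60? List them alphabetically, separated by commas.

Tracing sp29: it sits inside (sp29,sp75,sp27).
Tracing sp22: it sits inside (((sp30,(sp34,sp66)),(sp67,sp41)),(sp4,sp70),sp22).
Tracing sp60: it sits inside (sp60,(sp29,sp75,sp27)).
The smallest clade enclosing all 3 is (((sp11,sp20,sp35),(sp60,(sp29,sp75,sp27))),(sp52,((((sp30,(sp34,sp66)),(sp67,sp41)),(sp4,sp70),sp22),((sp54,sp69),sp37)))); the answer is its 19 terminal taxa in alphabetical order.

sp11, sp20, sp22, sp27, sp29, sp30, sp34, sp35, sp37, sp4, sp41, sp52, sp54, sp60, sp66, sp67, sp69, sp70, sp75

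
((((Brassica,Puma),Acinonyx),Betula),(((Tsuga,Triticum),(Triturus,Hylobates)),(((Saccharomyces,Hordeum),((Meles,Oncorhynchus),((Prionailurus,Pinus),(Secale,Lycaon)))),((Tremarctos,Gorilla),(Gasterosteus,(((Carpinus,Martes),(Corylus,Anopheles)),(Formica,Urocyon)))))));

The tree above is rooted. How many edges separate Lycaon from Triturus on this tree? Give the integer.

9

The MRCA of Lycaon and Triturus is the node subtending (((Tsuga,Triticum),(Triturus,Hylobates)),(((Saccharomyces,Hordeum),((Meles,Oncorhynchus),((Prionailurus,Pinus),(Secale,Lycaon)))),((Tremarctos,Gorilla),(Gasterosteus,(((Carpinus,Martes),(Corylus,Anopheles)),(Formica,Urocyon)))))).
From Lycaon up to that node: 6 branches. From Triturus up to the same node: 3 branches. Total: 6 + 3 = 9.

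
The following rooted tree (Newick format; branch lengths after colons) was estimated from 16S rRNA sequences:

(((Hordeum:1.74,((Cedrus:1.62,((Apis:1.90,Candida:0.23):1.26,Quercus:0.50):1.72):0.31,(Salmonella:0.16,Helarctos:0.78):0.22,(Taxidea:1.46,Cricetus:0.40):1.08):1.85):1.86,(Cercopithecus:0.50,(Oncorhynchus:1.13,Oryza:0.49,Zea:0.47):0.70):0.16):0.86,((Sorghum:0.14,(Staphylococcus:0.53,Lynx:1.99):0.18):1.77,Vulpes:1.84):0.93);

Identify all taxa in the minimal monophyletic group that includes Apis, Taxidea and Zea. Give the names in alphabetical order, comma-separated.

Apis, Candida, Cedrus, Cercopithecus, Cricetus, Helarctos, Hordeum, Oncorhynchus, Oryza, Quercus, Salmonella, Taxidea, Zea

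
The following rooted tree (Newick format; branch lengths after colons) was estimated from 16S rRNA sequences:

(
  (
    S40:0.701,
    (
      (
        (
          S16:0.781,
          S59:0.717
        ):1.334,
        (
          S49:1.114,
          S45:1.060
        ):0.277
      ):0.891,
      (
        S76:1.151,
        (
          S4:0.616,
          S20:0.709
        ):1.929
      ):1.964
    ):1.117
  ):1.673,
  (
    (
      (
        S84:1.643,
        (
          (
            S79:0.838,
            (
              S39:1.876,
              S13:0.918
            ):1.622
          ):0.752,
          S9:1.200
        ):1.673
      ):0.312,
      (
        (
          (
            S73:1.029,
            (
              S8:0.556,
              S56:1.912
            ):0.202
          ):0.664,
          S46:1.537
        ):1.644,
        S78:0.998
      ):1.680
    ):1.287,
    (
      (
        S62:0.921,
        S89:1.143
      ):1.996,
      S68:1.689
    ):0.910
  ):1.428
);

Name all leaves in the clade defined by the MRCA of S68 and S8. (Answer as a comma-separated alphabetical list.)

Tracing S68: it sits inside ((S62,S89),S68).
Tracing S8: it sits inside (S8,S56).
The smallest clade enclosing both is (((S84,((S79,(S39,S13)),S9)),(((S73,(S8,S56)),S46),S78)),((S62,S89),S68)); the answer is its 13 terminal taxa in alphabetical order.

S13, S39, S46, S56, S62, S68, S73, S78, S79, S8, S84, S89, S9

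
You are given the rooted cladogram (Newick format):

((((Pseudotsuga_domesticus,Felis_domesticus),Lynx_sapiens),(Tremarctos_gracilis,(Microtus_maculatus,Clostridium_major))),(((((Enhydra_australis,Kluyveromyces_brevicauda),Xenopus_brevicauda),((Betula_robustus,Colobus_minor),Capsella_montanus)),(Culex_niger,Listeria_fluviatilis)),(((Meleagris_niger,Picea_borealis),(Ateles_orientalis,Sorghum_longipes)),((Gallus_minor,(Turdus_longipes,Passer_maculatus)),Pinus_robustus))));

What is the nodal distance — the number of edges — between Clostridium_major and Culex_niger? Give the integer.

8

The MRCA of Clostridium_major and Culex_niger is the root of the tree.
From Clostridium_major up to that node: 4 branches. From Culex_niger up to the same node: 4 branches. Total: 4 + 4 = 8.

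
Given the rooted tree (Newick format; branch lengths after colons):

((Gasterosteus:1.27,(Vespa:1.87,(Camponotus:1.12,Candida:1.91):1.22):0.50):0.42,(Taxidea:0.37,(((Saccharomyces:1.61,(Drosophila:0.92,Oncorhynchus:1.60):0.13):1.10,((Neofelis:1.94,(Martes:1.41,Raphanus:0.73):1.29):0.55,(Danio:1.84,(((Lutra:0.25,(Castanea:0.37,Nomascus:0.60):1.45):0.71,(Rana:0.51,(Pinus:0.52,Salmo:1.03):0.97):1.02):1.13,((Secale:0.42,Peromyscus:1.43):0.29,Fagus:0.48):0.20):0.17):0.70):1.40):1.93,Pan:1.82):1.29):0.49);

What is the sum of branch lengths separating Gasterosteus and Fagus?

8.35

The path runs Gasterosteus → … → MRCA → … → Fagus; the MRCA is the root of the tree.
Branch lengths along that path: 1.27 + 0.42 + 0.49 + 1.29 + 1.93 + 1.40 + 0.70 + 0.17 + 0.20 + 0.48 = 8.35.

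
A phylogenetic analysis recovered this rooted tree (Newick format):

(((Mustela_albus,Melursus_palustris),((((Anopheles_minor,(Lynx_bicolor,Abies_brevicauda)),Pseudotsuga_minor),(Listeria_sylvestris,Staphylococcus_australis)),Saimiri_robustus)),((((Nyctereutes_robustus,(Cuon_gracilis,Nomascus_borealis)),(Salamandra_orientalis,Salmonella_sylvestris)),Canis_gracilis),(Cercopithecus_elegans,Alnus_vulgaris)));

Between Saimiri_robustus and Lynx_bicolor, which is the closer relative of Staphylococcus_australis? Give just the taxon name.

The MRCA of Staphylococcus_australis and Lynx_bicolor subtends (((Anopheles_minor,(Lynx_bicolor,Abies_brevicauda)),Pseudotsuga_minor),(Listeria_sylvestris,Staphylococcus_australis)) (6 taxa).
The MRCA of Staphylococcus_australis and Saimiri_robustus subtends ((((Anopheles_minor,(Lynx_bicolor,Abies_brevicauda)),Pseudotsuga_minor),(Listeria_sylvestris,Staphylococcus_australis)),Saimiri_robustus) (7 taxa).
The first is nested inside the second, so Staphylococcus_australis shares a more recent common ancestor with Lynx_bicolor.

Lynx_bicolor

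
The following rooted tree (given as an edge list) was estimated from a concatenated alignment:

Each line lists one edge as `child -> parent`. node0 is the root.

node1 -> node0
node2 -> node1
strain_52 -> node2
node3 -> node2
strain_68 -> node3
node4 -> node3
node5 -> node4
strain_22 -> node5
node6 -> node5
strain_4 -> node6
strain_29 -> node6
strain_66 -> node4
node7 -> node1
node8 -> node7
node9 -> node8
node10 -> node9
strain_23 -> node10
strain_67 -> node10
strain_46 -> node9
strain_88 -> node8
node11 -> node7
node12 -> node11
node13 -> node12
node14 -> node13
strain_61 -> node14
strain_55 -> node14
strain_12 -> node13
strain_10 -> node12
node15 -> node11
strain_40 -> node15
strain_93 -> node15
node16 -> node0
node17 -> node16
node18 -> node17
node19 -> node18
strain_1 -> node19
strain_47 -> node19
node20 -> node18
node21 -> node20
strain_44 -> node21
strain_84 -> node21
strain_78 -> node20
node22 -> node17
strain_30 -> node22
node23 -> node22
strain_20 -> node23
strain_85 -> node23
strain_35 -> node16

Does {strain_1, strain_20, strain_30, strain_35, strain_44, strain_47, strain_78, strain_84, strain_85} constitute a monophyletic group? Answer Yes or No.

Yes

The most recent common ancestor of these taxa subtends ((((strain_1,strain_47),((strain_44,strain_84),strain_78)),(strain_30,(strain_20,strain_85))),strain_35).
That clade has exactly 9 tips — every listed taxon and nothing else — so the group is monophyletic.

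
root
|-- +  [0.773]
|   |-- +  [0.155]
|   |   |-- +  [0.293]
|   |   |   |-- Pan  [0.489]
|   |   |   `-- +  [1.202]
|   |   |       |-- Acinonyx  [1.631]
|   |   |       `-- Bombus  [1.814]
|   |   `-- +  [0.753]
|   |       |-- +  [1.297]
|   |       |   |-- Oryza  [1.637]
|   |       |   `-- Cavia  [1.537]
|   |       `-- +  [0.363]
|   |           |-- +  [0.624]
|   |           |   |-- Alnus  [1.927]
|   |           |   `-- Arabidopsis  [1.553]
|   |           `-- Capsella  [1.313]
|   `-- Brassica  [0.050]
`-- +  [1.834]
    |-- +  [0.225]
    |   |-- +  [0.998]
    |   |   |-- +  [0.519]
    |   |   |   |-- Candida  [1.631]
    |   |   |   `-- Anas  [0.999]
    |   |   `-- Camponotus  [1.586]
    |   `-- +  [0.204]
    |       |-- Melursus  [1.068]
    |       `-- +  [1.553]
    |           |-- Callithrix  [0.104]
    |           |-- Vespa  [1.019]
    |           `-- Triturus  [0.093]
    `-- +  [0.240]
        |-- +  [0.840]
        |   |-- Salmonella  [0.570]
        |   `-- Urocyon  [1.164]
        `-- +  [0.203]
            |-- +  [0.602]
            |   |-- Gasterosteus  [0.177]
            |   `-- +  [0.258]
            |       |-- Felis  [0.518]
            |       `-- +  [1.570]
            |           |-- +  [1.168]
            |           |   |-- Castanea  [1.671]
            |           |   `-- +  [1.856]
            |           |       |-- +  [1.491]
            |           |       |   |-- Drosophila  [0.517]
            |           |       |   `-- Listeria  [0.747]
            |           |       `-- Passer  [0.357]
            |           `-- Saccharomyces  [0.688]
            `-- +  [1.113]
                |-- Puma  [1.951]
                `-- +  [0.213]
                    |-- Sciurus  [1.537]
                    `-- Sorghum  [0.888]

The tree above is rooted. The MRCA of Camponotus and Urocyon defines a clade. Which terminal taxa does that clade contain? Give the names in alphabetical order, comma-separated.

Anas, Callithrix, Camponotus, Candida, Castanea, Drosophila, Felis, Gasterosteus, Listeria, Melursus, Passer, Puma, Saccharomyces, Salmonella, Sciurus, Sorghum, Triturus, Urocyon, Vespa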